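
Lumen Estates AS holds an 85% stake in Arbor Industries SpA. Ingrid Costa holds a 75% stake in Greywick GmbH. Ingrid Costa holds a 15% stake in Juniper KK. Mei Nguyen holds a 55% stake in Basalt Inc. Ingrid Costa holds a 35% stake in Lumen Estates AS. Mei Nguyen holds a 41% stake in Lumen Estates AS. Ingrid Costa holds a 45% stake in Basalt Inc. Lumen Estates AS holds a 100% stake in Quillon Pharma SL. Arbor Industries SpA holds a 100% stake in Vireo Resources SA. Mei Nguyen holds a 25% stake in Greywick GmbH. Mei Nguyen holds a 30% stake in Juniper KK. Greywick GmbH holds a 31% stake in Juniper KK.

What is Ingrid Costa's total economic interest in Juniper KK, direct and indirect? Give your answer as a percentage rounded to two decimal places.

Ingrid reaches Juniper along 2 paths.
Direct stake: 15% = 15%.
Via Greywick: 75% × 31% = 23.25%.
Total: 15% + 23.25% = 38.25%.

38.25%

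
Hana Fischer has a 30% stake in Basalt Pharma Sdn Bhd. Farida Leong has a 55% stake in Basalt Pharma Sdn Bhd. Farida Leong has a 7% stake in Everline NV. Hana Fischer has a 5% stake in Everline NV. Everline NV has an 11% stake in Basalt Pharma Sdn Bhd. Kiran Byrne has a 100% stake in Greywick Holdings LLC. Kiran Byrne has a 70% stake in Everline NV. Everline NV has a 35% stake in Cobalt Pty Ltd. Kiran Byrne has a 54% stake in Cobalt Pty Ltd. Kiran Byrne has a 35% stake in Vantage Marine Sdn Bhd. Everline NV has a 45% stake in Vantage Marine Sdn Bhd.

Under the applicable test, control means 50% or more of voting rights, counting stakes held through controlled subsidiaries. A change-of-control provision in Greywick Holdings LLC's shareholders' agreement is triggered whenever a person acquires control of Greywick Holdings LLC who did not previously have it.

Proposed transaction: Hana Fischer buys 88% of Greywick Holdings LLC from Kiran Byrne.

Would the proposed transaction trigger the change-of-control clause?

Yes

The purchase adds only to Hana's holdings (Kiran's stake shrinks), so Hana is the only person who could newly come to control Greywick.
Hana's largest direct stake is 30% in Basalt, which does not meet the threshold, so Hana controls no company.
Neither Hana nor any entity Hana controls holds any voting interest in Greywick.
So before the transaction, Hana does not control Greywick.
After the purchase, Hana holds 88% of Greywick directly, and Kiran's stake falls to 12%.
Hana holds 88% of Greywick, so Hana controls Greywick.
Hana did not control Greywick before and does after, so the clause is triggered.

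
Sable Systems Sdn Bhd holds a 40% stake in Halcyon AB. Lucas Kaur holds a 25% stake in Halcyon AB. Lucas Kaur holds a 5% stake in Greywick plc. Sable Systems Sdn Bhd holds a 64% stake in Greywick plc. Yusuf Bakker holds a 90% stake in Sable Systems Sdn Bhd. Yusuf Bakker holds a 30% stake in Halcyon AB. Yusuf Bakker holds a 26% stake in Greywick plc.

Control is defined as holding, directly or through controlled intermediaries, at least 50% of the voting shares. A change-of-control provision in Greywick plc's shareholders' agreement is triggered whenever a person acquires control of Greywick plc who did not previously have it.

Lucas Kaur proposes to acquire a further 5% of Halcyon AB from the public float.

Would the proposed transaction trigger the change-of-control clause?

The purchase changes only Lucas's holdings, so Lucas is the only person who could newly come to control Greywick.
Lucas's largest direct stake is 25% in Halcyon, which does not meet the threshold, so Lucas controls no company.
In Greywick, Lucas's side holds only 5%, not ≥ 50%.
So before the transaction, Lucas does not control Greywick.
After the purchase, Lucas's direct stake in Halcyon rises to 25% + 5% = 30%.
Lucas's side now holds 30% of Halcyon, not ≥ 50%, so Lucas still does not control Halcyon.
After the transaction, Lucas's side holds 5% of Greywick, not ≥ 50%, so Lucas still does not control Greywick.
No new person acquires control, so the clause is not triggered.

No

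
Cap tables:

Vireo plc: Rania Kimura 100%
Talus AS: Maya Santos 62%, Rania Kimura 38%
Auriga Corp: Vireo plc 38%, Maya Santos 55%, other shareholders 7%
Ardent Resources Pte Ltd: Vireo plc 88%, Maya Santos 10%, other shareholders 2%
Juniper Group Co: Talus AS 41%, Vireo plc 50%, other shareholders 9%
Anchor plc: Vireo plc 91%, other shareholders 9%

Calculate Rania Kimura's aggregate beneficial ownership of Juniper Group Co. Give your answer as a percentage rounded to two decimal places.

Rania reaches Juniper along 2 paths.
Via Talus: 38% × 41% = 15.58%.
Via Vireo: 100% × 50% = 50%.
Total: 15.58% + 50% = 65.58%.

65.58%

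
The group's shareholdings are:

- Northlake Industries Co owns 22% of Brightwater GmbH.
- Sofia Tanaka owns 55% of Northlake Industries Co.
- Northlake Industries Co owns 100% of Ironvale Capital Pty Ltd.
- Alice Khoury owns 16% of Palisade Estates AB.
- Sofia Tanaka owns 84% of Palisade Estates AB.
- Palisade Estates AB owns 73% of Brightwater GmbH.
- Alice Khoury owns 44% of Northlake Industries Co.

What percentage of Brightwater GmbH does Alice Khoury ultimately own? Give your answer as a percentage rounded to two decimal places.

21.36%

Alice reaches Brightwater along 2 paths.
Via Palisade: 16% × 73% = 11.68%.
Via Northlake: 44% × 22% = 9.68%.
Total: 11.68% + 9.68% = 21.36%.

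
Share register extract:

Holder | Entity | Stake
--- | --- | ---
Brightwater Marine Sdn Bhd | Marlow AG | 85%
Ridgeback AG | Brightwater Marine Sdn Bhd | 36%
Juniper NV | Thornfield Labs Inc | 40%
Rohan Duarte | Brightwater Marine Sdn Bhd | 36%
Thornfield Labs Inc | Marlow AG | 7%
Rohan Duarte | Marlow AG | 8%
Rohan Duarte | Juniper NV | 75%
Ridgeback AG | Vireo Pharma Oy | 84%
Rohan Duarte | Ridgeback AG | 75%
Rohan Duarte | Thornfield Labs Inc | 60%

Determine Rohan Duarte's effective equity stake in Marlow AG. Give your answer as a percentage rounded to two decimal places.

67.85%

Rohan reaches Marlow along 5 paths.
Via Ridgeback → Brightwater: 75% × 36% × 85% = 22.95%.
Via Brightwater: 36% × 85% = 30.6%.
Direct stake: 8% = 8%.
Via Juniper → Thornfield: 75% × 40% × 7% = 2.1%.
Via Thornfield: 60% × 7% = 4.2%.
Total: 22.95% + 30.6% + 8% + 2.1% + 4.2% = 67.85%.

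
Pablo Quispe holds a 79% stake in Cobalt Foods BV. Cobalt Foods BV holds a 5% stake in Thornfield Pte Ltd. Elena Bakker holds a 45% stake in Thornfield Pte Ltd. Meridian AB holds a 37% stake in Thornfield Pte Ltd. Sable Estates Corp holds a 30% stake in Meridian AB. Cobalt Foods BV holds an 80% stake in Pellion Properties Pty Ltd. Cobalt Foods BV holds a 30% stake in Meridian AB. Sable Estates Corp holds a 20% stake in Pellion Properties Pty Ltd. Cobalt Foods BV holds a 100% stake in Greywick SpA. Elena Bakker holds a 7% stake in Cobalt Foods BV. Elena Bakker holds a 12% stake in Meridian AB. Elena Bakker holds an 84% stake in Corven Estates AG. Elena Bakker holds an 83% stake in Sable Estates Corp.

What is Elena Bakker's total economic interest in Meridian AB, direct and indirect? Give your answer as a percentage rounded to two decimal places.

39.00%

Elena reaches Meridian along 3 paths.
Via Cobalt: 7% × 30% = 2.1%.
Direct stake: 12% = 12%.
Via Sable: 83% × 30% = 24.9%.
Total: 2.1% + 12% + 24.9% = 39%.
Rounded: 39.00%.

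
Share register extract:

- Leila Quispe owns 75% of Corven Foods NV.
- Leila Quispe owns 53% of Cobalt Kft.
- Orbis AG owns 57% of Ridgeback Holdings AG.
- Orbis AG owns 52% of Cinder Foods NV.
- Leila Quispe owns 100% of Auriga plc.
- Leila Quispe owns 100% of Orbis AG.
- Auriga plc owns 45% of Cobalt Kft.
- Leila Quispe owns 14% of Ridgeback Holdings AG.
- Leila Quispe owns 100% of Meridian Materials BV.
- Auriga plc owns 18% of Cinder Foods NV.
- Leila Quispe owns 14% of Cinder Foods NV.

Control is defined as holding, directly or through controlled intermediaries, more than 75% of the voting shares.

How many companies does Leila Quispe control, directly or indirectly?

Leila holds 100% of Auriga, so Leila controls Auriga.
Leila holds 100% of Orbis, so Leila controls Orbis.
Auriga and Orbis and Leila together hold 18% + 52% + 14% = 84% of Cinder, so Leila controls Cinder.
Leila holds 100% of Meridian, so Leila controls Meridian.
Leila and Auriga together hold 53% + 45% = 98% of Cobalt, so Leila controls Cobalt.
No other company's threshold is met.
Leila controls 5 companies.

5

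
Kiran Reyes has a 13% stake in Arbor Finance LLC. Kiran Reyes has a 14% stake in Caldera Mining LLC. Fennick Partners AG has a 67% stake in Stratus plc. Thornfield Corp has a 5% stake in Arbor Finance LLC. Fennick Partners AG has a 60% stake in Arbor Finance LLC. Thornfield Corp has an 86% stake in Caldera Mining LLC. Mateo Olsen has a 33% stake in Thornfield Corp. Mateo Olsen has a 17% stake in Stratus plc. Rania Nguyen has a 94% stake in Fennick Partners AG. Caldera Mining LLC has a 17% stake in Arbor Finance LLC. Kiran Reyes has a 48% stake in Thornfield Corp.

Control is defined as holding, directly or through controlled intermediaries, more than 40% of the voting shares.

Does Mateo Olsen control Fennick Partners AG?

No

Mateo's largest direct stake is 33% in Thornfield, which does not meet the threshold, so Mateo controls no company.
Neither Mateo nor any entity Mateo controls holds any voting interest in Fennick.
So Mateo does not control Fennick.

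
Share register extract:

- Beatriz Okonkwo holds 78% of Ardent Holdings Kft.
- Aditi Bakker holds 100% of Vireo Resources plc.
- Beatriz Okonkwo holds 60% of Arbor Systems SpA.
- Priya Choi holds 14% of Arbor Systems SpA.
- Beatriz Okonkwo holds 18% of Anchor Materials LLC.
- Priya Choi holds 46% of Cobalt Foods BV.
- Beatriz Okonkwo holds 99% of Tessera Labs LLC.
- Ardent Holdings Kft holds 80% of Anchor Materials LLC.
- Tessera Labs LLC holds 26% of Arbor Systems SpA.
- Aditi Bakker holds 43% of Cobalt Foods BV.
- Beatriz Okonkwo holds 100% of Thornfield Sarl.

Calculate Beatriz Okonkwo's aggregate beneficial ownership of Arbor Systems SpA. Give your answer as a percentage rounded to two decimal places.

85.74%

Beatriz reaches Arbor along 2 paths.
Direct stake: 60% = 60%.
Via Tessera: 99% × 26% = 25.74%.
Total: 60% + 25.74% = 85.74%.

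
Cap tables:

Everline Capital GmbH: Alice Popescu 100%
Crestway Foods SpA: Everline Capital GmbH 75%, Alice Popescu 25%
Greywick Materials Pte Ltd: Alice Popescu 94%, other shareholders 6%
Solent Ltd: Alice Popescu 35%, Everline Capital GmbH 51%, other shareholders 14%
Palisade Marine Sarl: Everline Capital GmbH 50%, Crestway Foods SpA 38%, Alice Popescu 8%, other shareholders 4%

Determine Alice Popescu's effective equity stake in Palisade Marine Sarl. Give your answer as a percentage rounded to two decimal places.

96.00%

Alice reaches Palisade along 4 paths.
Via Everline: 100% × 50% = 50%.
Via Everline → Crestway: 100% × 75% × 38% = 28.5%.
Via Crestway: 25% × 38% = 9.5%.
Direct stake: 8% = 8%.
Total: 50% + 28.5% + 9.5% + 8% = 96%.
Rounded: 96.00%.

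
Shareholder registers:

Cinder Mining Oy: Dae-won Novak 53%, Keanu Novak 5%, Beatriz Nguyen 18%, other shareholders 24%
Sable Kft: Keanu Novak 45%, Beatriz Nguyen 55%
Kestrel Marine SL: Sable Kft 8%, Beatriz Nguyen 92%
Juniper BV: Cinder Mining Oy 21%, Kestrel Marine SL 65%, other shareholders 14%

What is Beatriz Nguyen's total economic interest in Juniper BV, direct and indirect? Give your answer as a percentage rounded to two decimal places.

66.44%

Beatriz reaches Juniper along 3 paths.
Via Cinder: 18% × 21% = 3.78%.
Via Sable → Kestrel: 55% × 8% × 65% = 2.86%.
Via Kestrel: 92% × 65% = 59.8%.
Total: 3.78% + 2.86% + 59.8% = 66.44%.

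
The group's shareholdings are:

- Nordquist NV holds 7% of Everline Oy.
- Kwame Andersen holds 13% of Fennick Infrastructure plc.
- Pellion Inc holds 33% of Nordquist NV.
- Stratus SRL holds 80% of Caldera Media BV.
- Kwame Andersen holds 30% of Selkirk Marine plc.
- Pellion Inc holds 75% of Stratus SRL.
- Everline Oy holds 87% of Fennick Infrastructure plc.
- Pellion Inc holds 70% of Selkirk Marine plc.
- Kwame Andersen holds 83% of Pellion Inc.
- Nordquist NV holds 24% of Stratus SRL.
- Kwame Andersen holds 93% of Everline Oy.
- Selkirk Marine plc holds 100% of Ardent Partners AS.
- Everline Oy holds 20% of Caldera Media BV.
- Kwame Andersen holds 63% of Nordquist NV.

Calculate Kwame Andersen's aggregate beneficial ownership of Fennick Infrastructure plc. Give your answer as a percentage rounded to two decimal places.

Kwame reaches Fennick along 4 paths.
Via Everline: 93% × 87% = 80.91%.
Via Pellion → Nordquist → Everline: 83% × 33% × 7% × 87% = 1.668051%.
Via Nordquist → Everline: 63% × 7% × 87% = 3.8367%.
Direct stake: 13% = 13%.
Total: 80.91% + 1.668051% + 3.8367% + 13% = 99.414751%.
Rounded: 99.41%.

99.41%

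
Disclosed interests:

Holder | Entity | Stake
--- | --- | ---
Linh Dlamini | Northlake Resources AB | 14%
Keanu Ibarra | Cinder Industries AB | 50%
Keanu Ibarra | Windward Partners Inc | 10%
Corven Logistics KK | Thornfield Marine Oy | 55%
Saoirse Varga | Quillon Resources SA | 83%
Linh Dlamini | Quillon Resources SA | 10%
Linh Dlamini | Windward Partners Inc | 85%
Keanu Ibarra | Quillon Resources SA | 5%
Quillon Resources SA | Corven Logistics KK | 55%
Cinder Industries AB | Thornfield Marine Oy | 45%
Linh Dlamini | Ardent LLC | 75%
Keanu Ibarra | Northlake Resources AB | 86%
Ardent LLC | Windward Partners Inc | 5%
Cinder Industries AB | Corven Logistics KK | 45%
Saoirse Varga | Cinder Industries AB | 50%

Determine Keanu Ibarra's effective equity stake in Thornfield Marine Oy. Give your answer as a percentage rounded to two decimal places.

Keanu reaches Thornfield along 3 paths.
Via Quillon → Corven: 5% × 55% × 55% = 1.5125%.
Via Cinder → Corven: 50% × 45% × 55% = 12.375%.
Via Cinder: 50% × 45% = 22.5%.
Total: 1.5125% + 12.375% + 22.5% = 36.3875%.
Rounded: 36.39%.

36.39%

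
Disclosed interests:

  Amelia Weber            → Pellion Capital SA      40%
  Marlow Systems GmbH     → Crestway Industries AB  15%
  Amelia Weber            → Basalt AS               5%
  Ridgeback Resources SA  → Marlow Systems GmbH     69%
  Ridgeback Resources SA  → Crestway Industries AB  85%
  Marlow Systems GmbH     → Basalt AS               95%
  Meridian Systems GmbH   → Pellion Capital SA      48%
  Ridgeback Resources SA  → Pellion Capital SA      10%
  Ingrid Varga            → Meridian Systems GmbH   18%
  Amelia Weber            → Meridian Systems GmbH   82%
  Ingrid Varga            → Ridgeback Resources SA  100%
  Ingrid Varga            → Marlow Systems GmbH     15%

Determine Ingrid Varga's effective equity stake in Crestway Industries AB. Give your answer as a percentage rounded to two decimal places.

97.60%

Ingrid reaches Crestway along 3 paths.
Via Ridgeback → Marlow: 100% × 69% × 15% = 10.35%.
Via Marlow: 15% × 15% = 2.25%.
Via Ridgeback: 100% × 85% = 85%.
Total: 10.35% + 2.25% + 85% = 97.6%.
Rounded: 97.60%.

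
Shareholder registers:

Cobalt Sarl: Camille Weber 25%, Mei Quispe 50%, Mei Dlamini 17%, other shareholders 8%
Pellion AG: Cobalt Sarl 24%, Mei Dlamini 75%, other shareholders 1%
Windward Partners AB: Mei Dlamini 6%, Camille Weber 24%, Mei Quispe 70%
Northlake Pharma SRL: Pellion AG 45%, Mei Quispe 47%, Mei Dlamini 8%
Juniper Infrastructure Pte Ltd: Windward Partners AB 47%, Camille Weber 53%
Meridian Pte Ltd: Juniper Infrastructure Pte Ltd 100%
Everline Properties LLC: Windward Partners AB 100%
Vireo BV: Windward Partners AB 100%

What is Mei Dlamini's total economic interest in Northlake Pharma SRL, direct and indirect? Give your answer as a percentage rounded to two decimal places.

43.59%

Mei Dlamini reaches Northlake along 3 paths.
Via Cobalt → Pellion: 17% × 24% × 45% = 1.836%.
Via Pellion: 75% × 45% = 33.75%.
Direct stake: 8% = 8%.
Total: 1.836% + 33.75% + 8% = 43.586%.
Rounded: 43.59%.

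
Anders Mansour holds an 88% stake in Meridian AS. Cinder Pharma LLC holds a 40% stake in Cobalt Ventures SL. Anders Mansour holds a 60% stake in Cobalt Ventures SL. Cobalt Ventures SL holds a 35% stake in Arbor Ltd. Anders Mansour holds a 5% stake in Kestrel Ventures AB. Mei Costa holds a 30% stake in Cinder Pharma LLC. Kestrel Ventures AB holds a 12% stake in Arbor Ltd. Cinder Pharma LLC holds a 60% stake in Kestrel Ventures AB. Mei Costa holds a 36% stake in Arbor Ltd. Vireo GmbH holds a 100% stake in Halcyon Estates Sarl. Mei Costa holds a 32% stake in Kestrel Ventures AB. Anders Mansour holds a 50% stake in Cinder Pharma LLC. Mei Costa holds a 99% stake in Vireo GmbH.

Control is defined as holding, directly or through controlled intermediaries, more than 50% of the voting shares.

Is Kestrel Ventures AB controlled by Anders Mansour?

Anders holds 60% of Cobalt, so Anders controls Cobalt.
Anders holds 88% of Meridian, so Anders controls Meridian.
In Kestrel, Anders's side holds only 5%, not > 50%.
So Anders does not control Kestrel.

No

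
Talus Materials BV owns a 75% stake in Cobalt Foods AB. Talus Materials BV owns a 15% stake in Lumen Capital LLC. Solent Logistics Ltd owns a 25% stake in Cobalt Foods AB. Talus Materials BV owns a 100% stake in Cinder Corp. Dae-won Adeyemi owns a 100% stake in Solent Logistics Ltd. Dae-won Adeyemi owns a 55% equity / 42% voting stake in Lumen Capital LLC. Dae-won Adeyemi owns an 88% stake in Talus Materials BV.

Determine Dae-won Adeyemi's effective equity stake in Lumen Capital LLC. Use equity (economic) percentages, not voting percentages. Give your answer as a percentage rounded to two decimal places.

Dae-won reaches Lumen along 2 paths.
Via Talus: 88% × 15% = 13.2%.
Direct stake: 55% = 55%.
Total: 13.2% + 55% = 68.2%.
Rounded: 68.20%.

68.20%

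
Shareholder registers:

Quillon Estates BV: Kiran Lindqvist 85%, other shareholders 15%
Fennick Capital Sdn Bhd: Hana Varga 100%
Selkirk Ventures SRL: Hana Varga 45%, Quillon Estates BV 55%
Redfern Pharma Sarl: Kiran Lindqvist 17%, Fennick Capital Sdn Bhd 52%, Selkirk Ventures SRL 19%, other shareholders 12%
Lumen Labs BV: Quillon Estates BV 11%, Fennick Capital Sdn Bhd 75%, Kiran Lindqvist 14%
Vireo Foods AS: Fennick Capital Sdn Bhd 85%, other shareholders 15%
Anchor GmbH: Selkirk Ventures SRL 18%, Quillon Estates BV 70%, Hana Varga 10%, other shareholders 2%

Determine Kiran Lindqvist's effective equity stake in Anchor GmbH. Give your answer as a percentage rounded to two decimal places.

Kiran reaches Anchor along 2 paths.
Via Quillon → Selkirk: 85% × 55% × 18% = 8.415%.
Via Quillon: 85% × 70% = 59.5%.
Total: 8.415% + 59.5% = 67.915%.
Rounded: 67.92%.

67.92%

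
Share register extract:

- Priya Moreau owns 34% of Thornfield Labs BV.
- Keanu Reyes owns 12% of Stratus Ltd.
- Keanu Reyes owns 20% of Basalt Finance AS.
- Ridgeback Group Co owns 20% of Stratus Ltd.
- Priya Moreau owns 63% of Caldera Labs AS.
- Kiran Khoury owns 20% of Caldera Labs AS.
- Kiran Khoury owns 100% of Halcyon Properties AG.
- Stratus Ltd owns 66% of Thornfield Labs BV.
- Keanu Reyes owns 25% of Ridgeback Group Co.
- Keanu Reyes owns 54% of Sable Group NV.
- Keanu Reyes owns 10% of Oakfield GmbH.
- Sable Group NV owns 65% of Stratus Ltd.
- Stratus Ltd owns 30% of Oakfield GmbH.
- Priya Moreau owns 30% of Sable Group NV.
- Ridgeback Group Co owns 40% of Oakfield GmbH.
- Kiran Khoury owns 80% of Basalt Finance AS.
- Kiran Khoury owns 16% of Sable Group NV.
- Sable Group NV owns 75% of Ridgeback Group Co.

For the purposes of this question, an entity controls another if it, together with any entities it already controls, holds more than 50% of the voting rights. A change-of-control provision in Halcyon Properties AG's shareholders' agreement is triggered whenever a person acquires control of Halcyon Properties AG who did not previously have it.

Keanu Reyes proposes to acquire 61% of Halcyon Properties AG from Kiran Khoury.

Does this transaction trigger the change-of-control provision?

Yes

The purchase adds only to Keanu's holdings (Kiran's stake shrinks), so Keanu is the only person who could newly come to control Halcyon.
Keanu holds 54% of Sable, so Keanu controls Sable.
Sable and Keanu together hold 75% + 25% = 100% of Ridgeback, so Keanu controls Ridgeback.
Keanu and Sable and Ridgeback together hold 12% + 65% + 20% = 97% of Stratus, so Keanu controls Stratus.
Stratus holds 66% of Thornfield, so Keanu controls Thornfield.
Ridgeback and Stratus and Keanu together hold 40% + 30% + 10% = 80% of Oakfield, so Keanu controls Oakfield.
Neither Keanu nor any entity Keanu controls holds any voting interest in Halcyon.
So before the transaction, Keanu does not control Halcyon.
After the purchase, Keanu holds 61% of Halcyon directly, and Kiran's stake falls to 39%.
Keanu holds 61% of Halcyon, so Keanu controls Halcyon.
Keanu did not control Halcyon before and does after, so the clause is triggered.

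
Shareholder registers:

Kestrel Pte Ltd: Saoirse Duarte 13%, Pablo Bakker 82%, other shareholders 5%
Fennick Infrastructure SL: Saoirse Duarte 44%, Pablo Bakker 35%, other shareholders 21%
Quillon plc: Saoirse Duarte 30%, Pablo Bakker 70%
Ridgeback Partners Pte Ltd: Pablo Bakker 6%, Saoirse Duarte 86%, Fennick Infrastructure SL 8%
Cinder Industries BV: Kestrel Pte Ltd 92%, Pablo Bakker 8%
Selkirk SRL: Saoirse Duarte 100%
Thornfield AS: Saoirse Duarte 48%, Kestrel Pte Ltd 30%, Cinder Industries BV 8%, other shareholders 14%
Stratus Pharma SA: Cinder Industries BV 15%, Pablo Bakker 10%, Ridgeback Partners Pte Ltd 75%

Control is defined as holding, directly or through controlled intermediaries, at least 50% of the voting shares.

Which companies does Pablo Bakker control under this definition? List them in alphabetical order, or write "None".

Pablo holds 82% of Kestrel, so Pablo controls Kestrel.
Pablo holds 70% of Quillon, so Pablo controls Quillon.
Kestrel and Pablo together hold 92% + 8% = 100% of Cinder, so Pablo controls Cinder.
No other company's threshold is met.

Cinder Industries BV, Kestrel Pte Ltd, Quillon plc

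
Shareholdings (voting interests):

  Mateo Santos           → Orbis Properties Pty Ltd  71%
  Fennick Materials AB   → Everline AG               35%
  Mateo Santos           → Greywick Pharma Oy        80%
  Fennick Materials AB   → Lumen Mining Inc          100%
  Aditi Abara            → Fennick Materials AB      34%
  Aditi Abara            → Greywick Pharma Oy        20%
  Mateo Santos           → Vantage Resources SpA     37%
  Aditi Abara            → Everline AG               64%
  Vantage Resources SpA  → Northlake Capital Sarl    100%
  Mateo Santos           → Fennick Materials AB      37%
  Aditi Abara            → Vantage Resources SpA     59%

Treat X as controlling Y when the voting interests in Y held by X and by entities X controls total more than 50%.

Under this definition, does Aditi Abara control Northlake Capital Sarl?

Yes

Aditi holds 59% of Vantage, so Aditi controls Vantage.
Vantage holds 100% of Northlake, so Aditi controls Northlake.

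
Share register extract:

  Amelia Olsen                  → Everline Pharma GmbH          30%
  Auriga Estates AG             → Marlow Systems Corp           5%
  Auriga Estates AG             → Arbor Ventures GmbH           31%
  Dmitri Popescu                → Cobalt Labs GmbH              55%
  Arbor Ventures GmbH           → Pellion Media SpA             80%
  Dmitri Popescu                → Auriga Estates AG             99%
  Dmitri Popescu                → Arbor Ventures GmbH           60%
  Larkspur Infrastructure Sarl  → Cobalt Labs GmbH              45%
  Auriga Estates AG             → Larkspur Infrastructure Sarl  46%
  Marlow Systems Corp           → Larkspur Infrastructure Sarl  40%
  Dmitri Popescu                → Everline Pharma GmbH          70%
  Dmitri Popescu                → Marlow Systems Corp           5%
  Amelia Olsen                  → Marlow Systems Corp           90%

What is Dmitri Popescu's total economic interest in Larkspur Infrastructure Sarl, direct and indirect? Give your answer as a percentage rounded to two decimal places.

Dmitri reaches Larkspur along 3 paths.
Via Auriga: 99% × 46% = 45.54%.
Via Marlow: 5% × 40% = 2%.
Via Auriga → Marlow: 99% × 5% × 40% = 1.98%.
Total: 45.54% + 2% + 1.98% = 49.52%.

49.52%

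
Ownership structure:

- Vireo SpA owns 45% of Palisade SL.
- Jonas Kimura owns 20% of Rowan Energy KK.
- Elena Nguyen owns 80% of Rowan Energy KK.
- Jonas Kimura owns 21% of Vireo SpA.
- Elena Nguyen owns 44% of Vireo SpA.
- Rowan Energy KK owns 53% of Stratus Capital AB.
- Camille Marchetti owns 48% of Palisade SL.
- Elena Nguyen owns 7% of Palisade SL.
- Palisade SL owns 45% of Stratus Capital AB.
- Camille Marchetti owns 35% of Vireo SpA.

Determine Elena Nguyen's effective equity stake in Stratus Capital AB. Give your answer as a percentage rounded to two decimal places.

Elena reaches Stratus along 3 paths.
Via Vireo → Palisade: 44% × 45% × 45% = 8.91%.
Via Palisade: 7% × 45% = 3.15%.
Via Rowan: 80% × 53% = 42.4%.
Total: 8.91% + 3.15% + 42.4% = 54.46%.

54.46%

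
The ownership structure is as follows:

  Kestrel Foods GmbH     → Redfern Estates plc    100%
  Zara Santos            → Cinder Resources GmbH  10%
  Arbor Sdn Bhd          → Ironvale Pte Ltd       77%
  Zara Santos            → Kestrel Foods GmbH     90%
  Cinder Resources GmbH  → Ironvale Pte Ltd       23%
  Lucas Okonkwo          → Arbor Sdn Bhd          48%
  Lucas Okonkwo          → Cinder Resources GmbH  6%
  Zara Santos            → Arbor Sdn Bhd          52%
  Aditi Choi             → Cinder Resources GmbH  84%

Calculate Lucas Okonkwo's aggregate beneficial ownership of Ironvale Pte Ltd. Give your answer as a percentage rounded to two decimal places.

38.34%

Lucas reaches Ironvale along 2 paths.
Via Cinder: 6% × 23% = 1.38%.
Via Arbor: 48% × 77% = 36.96%.
Total: 1.38% + 36.96% = 38.34%.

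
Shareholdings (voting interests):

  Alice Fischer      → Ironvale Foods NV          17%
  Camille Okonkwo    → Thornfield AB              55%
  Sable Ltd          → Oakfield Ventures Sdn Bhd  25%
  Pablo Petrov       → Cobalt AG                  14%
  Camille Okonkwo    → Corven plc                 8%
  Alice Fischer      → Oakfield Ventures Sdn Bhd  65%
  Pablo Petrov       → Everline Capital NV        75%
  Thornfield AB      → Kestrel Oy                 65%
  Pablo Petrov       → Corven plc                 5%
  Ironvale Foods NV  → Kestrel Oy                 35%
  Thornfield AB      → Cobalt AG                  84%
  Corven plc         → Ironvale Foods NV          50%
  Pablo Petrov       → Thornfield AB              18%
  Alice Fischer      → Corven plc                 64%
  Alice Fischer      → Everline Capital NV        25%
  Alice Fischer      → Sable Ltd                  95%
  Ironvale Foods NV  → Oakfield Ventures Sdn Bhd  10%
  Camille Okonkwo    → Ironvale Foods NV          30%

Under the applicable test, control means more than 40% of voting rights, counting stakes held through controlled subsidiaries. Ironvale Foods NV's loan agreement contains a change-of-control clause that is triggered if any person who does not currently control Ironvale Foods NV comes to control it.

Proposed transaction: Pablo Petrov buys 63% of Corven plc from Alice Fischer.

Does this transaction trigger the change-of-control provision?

The purchase adds only to Pablo's holdings (Alice's stake shrinks), so Pablo is the only person who could newly come to control Ironvale.
Pablo holds 75% of Everline, so Pablo controls Everline.
Neither Pablo nor any entity Pablo controls holds any voting interest in Ironvale.
So before the transaction, Pablo does not control Ironvale.
After the purchase, Pablo's direct stake in Corven rises to 5% + 63% = 68%, and Alice's stake falls to 1%.
Pablo holds 68% of Corven, so Pablo controls Corven.
Corven holds 50% of Ironvale, so Pablo controls Ironvale.
Pablo did not control Ironvale before and does after, so the clause is triggered.

Yes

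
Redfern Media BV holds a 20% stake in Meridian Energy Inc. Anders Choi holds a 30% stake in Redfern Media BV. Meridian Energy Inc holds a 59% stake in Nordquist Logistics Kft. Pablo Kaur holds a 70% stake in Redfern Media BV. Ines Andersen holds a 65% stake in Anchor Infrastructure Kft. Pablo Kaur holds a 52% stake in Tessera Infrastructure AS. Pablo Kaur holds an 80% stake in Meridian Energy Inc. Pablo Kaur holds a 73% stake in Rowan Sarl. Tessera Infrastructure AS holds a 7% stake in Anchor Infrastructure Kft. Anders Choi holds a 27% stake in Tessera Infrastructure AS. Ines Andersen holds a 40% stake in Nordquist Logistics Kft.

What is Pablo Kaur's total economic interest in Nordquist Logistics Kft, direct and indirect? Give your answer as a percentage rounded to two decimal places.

55.46%

Pablo reaches Nordquist along 2 paths.
Via Meridian: 80% × 59% = 47.2%.
Via Redfern → Meridian: 70% × 20% × 59% = 8.26%.
Total: 47.2% + 8.26% = 55.46%.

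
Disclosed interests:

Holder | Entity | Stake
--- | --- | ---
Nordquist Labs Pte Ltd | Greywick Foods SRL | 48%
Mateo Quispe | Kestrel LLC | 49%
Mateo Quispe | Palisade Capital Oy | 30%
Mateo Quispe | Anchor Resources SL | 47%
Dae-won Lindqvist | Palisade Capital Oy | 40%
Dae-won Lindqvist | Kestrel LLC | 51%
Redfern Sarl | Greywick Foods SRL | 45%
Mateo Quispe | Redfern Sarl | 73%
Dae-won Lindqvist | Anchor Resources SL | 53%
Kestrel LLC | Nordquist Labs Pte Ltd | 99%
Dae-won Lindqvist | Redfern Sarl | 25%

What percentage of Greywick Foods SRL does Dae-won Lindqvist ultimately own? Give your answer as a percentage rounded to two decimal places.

35.49%

Dae-won reaches Greywick along 2 paths.
Via Kestrel → Nordquist: 51% × 99% × 48% = 24.2352%.
Via Redfern: 25% × 45% = 11.25%.
Total: 24.2352% + 11.25% = 35.4852%.
Rounded: 35.49%.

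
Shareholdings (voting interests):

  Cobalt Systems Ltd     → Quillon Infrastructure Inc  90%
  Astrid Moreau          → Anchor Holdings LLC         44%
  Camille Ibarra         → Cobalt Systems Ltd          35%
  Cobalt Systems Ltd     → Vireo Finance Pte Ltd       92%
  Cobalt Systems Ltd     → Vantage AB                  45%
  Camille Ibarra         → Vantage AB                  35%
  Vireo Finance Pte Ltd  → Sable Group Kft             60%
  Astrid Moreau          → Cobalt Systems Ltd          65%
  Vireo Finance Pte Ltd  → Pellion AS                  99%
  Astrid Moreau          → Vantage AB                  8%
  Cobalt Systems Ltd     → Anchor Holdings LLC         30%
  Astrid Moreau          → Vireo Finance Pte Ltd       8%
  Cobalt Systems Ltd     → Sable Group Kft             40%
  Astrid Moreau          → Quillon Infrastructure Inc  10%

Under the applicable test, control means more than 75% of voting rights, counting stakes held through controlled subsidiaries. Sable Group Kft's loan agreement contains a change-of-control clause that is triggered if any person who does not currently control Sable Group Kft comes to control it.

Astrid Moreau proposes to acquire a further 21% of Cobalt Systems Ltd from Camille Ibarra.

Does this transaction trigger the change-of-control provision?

The purchase adds only to Astrid's holdings (Camille's stake shrinks), so Astrid is the only person who could newly come to control Sable.
Astrid's largest direct stake is 65% in Cobalt, which does not meet the threshold, so Astrid controls no company.
Neither Astrid nor any entity Astrid controls holds any voting interest in Sable.
So before the transaction, Astrid does not control Sable.
After the purchase, Astrid's direct stake in Cobalt rises to 65% + 21% = 86%, and Camille's stake falls to 14%.
Astrid holds 86% of Cobalt, so Astrid controls Cobalt.
Cobalt and Astrid together hold 92% + 8% = 100% of Vireo, so Astrid controls Vireo.
Vireo and Cobalt together hold 60% + 40% = 100% of Sable, so Astrid controls Sable.
Astrid did not control Sable before and does after, so the clause is triggered.

Yes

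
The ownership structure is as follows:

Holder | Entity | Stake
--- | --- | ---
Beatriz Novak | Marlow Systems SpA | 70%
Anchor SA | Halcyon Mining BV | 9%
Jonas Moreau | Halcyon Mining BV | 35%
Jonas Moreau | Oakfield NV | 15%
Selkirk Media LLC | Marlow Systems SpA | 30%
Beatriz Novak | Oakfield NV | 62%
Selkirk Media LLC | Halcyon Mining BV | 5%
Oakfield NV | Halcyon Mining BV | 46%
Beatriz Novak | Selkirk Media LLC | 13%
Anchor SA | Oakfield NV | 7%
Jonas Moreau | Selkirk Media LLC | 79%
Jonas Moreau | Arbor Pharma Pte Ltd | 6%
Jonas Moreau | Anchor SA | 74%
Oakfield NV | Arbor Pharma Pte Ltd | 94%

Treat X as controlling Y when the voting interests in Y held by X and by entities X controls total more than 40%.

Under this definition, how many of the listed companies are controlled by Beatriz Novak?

Beatriz holds 62% of Oakfield, so Beatriz controls Oakfield.
Oakfield holds 46% of Halcyon, so Beatriz controls Halcyon.
Oakfield holds 94% of Arbor, so Beatriz controls Arbor.
Beatriz holds 70% of Marlow, so Beatriz controls Marlow.
No other company's threshold is met.
Beatriz controls 4 companies.

4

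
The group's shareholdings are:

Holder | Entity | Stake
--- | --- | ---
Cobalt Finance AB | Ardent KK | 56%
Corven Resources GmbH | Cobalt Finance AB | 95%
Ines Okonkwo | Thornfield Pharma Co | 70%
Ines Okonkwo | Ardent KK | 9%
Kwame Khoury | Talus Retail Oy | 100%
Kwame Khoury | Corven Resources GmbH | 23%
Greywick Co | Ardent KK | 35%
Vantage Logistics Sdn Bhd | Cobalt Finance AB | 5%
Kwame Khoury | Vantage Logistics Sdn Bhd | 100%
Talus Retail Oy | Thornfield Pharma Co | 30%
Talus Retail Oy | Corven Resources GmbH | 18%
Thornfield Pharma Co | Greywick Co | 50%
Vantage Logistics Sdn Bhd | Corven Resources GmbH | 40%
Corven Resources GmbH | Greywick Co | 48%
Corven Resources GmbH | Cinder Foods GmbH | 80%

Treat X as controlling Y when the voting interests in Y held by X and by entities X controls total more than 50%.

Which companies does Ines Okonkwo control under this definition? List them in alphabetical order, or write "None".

Ines holds 70% of Thornfield, so Ines controls Thornfield.
No other company's threshold is met.

Thornfield Pharma Co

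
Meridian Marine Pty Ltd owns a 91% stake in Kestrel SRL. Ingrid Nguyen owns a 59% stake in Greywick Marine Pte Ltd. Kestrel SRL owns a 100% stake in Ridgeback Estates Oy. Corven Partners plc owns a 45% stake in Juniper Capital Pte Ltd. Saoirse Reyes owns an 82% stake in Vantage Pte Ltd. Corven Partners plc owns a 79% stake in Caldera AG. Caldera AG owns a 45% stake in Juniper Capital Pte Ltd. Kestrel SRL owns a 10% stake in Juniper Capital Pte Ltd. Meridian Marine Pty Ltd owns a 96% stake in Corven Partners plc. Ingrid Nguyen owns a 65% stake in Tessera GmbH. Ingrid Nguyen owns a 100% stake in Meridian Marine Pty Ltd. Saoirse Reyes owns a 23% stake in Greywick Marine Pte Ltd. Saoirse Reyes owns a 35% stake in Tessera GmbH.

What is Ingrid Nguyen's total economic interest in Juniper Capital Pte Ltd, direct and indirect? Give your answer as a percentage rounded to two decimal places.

86.43%

Ingrid reaches Juniper along 3 paths.
Via Meridian → Corven: 100% × 96% × 45% = 43.2%.
Via Meridian → Kestrel: 100% × 91% × 10% = 9.1%.
Via Meridian → Corven → Caldera: 100% × 96% × 79% × 45% = 34.128%.
Total: 43.2% + 9.1% + 34.128% = 86.428%.
Rounded: 86.43%.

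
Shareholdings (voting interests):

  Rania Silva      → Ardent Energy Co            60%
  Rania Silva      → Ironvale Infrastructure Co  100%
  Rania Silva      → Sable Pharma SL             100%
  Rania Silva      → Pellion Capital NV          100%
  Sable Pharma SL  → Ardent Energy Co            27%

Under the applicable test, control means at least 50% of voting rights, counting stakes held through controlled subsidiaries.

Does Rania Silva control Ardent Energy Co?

Rania holds 100% of Sable, so Rania controls Sable.
Sable and Rania together hold 27% + 60% = 87% of Ardent, so Rania controls Ardent.

Yes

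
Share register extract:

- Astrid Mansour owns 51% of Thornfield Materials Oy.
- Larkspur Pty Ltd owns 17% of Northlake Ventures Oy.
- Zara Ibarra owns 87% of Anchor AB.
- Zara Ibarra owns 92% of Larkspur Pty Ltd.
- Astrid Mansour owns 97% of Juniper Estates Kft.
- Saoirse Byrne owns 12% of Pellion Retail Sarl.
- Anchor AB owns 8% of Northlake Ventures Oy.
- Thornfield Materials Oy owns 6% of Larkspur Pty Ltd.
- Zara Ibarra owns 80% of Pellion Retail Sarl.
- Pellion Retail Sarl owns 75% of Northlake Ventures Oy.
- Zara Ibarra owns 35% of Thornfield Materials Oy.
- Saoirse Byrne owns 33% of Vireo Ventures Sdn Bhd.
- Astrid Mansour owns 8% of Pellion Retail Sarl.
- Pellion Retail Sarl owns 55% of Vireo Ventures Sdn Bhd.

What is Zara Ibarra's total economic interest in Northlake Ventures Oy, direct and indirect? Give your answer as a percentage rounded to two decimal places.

Zara reaches Northlake along 4 paths.
Via Anchor: 87% × 8% = 6.96%.
Via Thornfield → Larkspur: 35% × 6% × 17% = 0.357%.
Via Larkspur: 92% × 17% = 15.64%.
Via Pellion: 80% × 75% = 60%.
Total: 6.96% + 0.357% + 15.64% + 60% = 82.957%.
Rounded: 82.96%.

82.96%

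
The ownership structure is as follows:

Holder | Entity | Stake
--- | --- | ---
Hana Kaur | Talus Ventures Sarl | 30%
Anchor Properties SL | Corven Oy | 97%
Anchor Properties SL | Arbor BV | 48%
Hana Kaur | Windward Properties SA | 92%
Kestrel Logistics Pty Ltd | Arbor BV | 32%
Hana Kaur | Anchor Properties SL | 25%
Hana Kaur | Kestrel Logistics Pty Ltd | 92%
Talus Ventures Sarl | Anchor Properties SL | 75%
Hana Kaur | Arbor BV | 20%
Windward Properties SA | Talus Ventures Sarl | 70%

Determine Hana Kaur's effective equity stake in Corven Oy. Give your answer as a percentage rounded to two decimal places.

Hana reaches Corven along 3 paths.
Via Talus → Anchor: 30% × 75% × 97% = 21.825%.
Via Windward → Talus → Anchor: 92% × 70% × 75% × 97% = 46.851%.
Via Anchor: 25% × 97% = 24.25%.
Total: 21.825% + 46.851% + 24.25% = 92.926%.
Rounded: 92.93%.

92.93%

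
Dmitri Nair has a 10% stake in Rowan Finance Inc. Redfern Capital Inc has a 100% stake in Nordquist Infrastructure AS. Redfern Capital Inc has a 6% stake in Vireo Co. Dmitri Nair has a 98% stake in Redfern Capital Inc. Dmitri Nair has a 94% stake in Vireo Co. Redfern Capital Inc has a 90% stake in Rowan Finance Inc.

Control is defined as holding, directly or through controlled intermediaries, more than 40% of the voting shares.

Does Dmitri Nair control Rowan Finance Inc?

Dmitri holds 98% of Redfern, so Dmitri controls Redfern.
Dmitri and Redfern together hold 10% + 90% = 100% of Rowan, so Dmitri controls Rowan.

Yes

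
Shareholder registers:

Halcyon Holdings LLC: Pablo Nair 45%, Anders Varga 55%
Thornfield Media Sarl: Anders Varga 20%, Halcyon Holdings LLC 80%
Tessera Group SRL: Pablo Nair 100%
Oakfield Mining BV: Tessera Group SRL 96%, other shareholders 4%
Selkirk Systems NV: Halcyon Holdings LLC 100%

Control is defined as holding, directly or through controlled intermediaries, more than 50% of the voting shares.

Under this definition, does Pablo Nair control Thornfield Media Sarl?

No

Pablo holds 100% of Tessera, so Pablo controls Tessera.
Tessera holds 96% of Oakfield, so Pablo controls Oakfield.
Neither Pablo nor any entity Pablo controls holds any voting interest in Thornfield.
So Pablo does not control Thornfield.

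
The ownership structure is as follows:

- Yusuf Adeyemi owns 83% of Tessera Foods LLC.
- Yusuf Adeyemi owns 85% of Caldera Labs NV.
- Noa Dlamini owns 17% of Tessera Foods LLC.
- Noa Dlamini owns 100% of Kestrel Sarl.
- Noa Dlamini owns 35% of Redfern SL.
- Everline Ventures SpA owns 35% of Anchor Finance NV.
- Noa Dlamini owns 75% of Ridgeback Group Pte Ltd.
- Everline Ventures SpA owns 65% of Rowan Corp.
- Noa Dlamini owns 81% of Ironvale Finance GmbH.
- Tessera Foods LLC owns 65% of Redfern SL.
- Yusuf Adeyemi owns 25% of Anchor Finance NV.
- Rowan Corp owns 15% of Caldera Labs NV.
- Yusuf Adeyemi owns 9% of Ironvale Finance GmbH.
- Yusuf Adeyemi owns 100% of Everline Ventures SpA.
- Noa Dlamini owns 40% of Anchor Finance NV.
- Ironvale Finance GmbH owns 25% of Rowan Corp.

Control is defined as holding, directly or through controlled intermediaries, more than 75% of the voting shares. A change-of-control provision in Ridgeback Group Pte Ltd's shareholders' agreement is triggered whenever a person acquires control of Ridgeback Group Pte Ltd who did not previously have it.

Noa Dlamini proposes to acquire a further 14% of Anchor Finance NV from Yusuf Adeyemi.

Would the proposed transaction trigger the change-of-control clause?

No

The purchase adds only to Noa's holdings (Yusuf's stake shrinks), so Noa is the only person who could newly come to control Ridgeback.
Noa holds 81% of Ironvale, so Noa controls Ironvale.
Noa holds 100% of Kestrel, so Noa controls Kestrel.
In Ridgeback, Noa's side holds only 75%, not > 75%.
So before the transaction, Noa does not control Ridgeback.
After the purchase, Noa's direct stake in Anchor rises to 40% + 14% = 54%, and Yusuf's stake falls to 11%.
Noa's side now holds 54% of Anchor, not > 75%, so Noa still does not control Anchor.
After the transaction, Noa's side holds 75% of Ridgeback, not > 75%, so Noa still does not control Ridgeback.
No new person acquires control, so the clause is not triggered.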